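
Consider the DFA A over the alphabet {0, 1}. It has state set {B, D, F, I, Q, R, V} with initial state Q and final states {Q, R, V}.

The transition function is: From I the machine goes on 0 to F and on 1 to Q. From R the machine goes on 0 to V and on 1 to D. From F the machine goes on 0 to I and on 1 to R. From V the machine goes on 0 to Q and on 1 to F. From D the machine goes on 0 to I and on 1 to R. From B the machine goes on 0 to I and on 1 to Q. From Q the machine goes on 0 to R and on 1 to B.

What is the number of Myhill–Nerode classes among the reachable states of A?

2

All states are reachable from the start state.
P0 = {Q,R,V} | {B,D,F,I}.
The partition is now stable with 2 blocks: {Q,R,V} | {B,D,F,I}.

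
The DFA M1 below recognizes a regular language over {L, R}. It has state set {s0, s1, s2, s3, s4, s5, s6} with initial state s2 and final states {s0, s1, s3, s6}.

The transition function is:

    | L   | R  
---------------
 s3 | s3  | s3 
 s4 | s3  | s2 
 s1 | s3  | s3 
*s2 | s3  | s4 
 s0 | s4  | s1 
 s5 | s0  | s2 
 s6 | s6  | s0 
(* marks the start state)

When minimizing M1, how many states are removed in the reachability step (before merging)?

BFS from s2 reaches {s2, s3, s4}; the 4 state(s) s0, s1, s5, s6 are never visited.

4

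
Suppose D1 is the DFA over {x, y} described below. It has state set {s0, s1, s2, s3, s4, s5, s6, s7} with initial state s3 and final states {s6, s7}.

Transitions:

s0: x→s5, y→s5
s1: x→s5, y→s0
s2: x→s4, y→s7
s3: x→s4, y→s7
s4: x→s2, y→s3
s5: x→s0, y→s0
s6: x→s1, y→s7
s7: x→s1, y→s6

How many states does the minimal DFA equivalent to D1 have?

Start with accepting vs non-accepting: {s6,s7} | {s0,s1,s2,s3,s4,s5}.
Refine {s0,s1,s2,s3,s4,s5} on symbol y: members go to different blocks, giving {s0,s1,s4,s5} and {s2,s3}.
Split {s0,s1,s4,s5} by δ(·,x) → {s0,s1,s5} and {s4}.
Stable partition: {s6,s7} | {s0,s1,s5} | {s2,s3} | {s4} — 4 equivalence classes.

4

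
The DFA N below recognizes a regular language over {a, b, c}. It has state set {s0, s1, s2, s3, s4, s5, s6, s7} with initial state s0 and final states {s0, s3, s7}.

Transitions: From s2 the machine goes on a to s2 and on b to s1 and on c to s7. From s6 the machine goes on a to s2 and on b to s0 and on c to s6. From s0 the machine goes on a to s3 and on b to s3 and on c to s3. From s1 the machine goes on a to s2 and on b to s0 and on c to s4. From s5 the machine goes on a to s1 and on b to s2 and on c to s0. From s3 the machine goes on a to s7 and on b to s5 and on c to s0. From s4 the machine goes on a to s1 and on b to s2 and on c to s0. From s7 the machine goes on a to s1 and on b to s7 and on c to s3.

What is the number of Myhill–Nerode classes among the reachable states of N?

6

States {s6} cannot be reached from the start state, so discard them.
P0 = {s0,s3,s7} | {s1,s2,s4,s5}.
On input a, block {s0,s3,s7} splits into {s0,s3} and {s7}.
Refine {s0,s3} on symbol a: members go to different blocks, giving {s0} and {s3}.
Split {s1,s2,s4,s5} by δ(·,b) → {s2,s4,s5} and {s1}.
On input a, block {s2,s4,s5} splits into {s4,s5} and {s2}.
The partition is now stable with 6 blocks: {s0} | {s4,s5} | {s7} | {s3} | {s1} | {s2}.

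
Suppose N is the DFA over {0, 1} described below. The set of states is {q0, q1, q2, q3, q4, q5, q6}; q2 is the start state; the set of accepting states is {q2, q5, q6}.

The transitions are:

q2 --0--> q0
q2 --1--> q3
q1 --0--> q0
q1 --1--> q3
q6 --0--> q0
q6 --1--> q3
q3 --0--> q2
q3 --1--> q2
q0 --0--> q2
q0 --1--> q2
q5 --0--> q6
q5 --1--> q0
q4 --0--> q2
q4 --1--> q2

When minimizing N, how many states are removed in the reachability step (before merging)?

BFS from q2 reaches {q0, q2, q3}; the 4 state(s) q1, q4, q5, q6 are never visited.

4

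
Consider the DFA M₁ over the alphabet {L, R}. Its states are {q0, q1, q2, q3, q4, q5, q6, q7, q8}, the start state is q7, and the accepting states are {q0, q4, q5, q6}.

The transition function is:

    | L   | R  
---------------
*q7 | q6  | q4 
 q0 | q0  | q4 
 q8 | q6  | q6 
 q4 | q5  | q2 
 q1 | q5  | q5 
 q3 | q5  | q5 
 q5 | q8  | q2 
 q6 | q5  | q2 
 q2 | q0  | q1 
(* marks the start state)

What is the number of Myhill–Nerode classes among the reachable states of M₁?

Reachable states from the start: {q0,q1,q2,q4,q5,q6,q7,q8}. Unreachable: {q3} — drop them.
Initial partition by acceptance: {q0,q4,q5,q6} | {q1,q2,q7,q8}.
Refine {q0,q4,q5,q6} on symbol L: members go to different blocks, giving {q0,q4,q6} and {q5}.
Split {q0,q4,q6} by δ(·,L) → {q4,q6} and {q0}.
Refine {q1,q2,q7,q8} on symbol L: members go to different blocks, giving {q7,q8} and {q1} and {q2}.
The partition is now stable with 6 blocks: {q4,q6} | {q7,q8} | {q5} | {q0} | {q1} | {q2}.

6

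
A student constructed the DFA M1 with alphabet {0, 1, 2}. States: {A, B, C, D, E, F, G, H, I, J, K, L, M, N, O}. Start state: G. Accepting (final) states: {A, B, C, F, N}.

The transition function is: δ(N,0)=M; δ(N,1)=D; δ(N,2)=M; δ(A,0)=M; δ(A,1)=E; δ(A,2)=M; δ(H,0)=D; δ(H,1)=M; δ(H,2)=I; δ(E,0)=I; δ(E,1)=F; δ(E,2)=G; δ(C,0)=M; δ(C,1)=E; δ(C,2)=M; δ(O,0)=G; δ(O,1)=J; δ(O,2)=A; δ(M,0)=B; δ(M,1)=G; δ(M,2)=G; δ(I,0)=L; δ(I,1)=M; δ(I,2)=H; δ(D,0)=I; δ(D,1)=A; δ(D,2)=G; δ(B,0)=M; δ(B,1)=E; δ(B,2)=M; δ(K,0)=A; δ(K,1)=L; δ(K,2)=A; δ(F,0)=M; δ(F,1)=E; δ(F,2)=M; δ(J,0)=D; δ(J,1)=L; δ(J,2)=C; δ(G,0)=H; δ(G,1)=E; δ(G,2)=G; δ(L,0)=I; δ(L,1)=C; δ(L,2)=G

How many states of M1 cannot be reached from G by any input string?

Starting at G and following transitions, the reachable set is {A, B, C, D, E, F, G, H, I, L, M}. That leaves J, K, N, O unreachable — 4 in total.

4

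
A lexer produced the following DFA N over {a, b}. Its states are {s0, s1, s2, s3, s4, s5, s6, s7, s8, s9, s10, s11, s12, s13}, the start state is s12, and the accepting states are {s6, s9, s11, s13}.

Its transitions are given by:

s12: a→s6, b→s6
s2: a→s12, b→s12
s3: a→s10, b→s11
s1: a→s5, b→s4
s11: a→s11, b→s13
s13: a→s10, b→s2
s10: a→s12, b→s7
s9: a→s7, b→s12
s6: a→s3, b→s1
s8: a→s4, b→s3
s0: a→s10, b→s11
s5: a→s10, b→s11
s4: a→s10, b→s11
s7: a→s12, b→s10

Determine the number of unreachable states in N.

No path from s12 leads to s0, s8, s9; the other 11 states are all reachable.

3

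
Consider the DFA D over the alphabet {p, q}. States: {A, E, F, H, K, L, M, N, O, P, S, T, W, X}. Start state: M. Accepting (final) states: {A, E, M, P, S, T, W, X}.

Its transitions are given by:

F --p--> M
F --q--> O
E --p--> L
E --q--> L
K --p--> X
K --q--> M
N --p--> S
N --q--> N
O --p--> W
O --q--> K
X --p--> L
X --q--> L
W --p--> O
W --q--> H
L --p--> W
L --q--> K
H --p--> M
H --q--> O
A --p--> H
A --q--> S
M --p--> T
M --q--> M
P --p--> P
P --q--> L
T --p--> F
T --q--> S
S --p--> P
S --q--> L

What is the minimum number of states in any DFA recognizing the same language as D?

States {A,E,N} cannot be reached from the start state, so discard them.
Initial partition by acceptance: {M,P,S,T,W,X} | {F,H,K,L,O}.
Split {M,P,S,T,W,X} by δ(·,p) → {M,P,S} and {T,W,X}.
Split {M,P,S} by δ(·,p) → {P,S} and {M}.
On input p, block {F,H,K,L,O} splits into {K,L,O} and {F,H}.
On input q, block {K,L,O} splits into {L,O} and {K}.
On input p, block {T,W,X} splits into {W,X} and {T}.
Refine {W,X} on symbol q: members go to different blocks, giving {X} and {W}.
No further refinement is possible. Final partition (8 blocks): {P,S} | {L,O} | {X} | {M} | {F,H} | {K} | {T} | {W}.

8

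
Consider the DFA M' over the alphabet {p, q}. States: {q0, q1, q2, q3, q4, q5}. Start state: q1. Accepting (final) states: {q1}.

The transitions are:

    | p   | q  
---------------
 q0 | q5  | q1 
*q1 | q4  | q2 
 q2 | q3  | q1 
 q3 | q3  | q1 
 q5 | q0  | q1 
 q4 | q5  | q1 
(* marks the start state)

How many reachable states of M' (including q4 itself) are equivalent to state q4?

5

P0 = {q1} | {q0,q2,q3,q4,q5}.
Stable partition: {q1} | {q0,q2,q3,q4,q5} — 2 equivalence classes.
State q4 belongs to the block {q0,q2,q3,q4,q5}, which has 5 states.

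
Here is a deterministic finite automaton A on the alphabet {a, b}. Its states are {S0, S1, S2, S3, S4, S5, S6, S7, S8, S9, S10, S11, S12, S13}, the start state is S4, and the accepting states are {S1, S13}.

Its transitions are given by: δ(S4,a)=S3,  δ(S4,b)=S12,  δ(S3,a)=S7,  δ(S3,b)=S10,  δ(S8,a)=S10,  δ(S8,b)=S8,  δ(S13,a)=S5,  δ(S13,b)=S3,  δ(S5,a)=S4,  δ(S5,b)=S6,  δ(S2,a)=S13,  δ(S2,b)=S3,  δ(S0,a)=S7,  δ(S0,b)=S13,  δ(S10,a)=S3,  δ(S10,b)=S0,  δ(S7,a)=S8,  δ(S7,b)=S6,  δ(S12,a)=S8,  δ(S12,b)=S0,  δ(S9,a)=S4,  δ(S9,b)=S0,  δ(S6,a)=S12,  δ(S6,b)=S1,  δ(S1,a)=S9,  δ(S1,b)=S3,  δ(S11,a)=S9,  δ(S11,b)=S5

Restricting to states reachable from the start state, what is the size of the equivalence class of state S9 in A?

Reachable states from the start: {S0,S1,S3,S4,S5,S6,S7,S8,S9,S10,S12,S13}. Unreachable: {S2,S11} — drop them.
P0 = {S1,S13} | {S0,S3,S4,S5,S6,S7,S8,S9,S10,S12}.
Refine {S0,S3,S4,S5,S6,S7,S8,S9,S10,S12} on symbol b: members go to different blocks, giving {S3,S4,S5,S7,S8,S9,S10,S12} and {S0,S6}.
Refine {S3,S4,S5,S7,S8,S9,S10,S12} on symbol b: members go to different blocks, giving {S5,S7,S9,S10,S12} and {S3,S4,S8}.
Refine {S3,S4,S8} on symbol a: members go to different blocks, giving {S3,S8} and {S4}.
On input a, block {S5,S7,S9,S10,S12} splits into {S7,S10,S12} and {S5,S9}.
On input b, block {S3,S8} splits into {S3} and {S8}.
On input a, block {S7,S10,S12} splits into {S7,S12} and {S10}.
Stable partition: {S1,S13} | {S7,S12} | {S0,S6} | {S3} | {S4} | {S5,S9} | {S8} | {S10} — 8 equivalence classes.
The equivalence class containing S9 is {S5,S9}, of size 2.

2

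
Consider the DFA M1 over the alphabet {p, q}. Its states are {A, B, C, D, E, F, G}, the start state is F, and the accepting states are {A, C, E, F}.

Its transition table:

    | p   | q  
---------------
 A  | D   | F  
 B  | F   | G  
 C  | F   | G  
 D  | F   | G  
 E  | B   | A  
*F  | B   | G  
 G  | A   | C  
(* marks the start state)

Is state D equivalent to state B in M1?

States {E} cannot be reached from the start state, so discard them.
P0 = {A,C,F} | {B,D,G}.
Split {A,C,F} by δ(·,p) → {A,F} and {C}.
Refine {A,F} on symbol q: members go to different blocks, giving {A} and {F}.
Refine {B,D,G} on symbol p: members go to different blocks, giving {B,D} and {G}.
Stable partition: {A} | {B,D} | {C} | {F} | {G} — 5 equivalence classes.
D and B lie in the same block of the stable partition, so they are equivalent — no string distinguishes them.

Yes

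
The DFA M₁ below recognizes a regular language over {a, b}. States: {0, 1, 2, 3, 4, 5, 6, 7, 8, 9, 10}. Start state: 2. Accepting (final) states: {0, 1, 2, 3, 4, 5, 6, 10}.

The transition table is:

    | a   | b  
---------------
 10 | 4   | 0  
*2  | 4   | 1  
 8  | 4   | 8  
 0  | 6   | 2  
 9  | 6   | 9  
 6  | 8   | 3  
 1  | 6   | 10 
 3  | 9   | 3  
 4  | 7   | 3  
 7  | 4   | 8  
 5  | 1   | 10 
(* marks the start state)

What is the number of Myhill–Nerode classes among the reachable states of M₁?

States {5} cannot be reached from the start state, so discard them.
P0 = {0,1,2,3,4,6,10} | {7,8,9}.
Refine {0,1,2,3,4,6,10} on symbol a: members go to different blocks, giving {0,1,2,10} and {3,4,6}.
Stable partition: {0,1,2,10} | {7,8,9} | {3,4,6} — 3 equivalence classes.

3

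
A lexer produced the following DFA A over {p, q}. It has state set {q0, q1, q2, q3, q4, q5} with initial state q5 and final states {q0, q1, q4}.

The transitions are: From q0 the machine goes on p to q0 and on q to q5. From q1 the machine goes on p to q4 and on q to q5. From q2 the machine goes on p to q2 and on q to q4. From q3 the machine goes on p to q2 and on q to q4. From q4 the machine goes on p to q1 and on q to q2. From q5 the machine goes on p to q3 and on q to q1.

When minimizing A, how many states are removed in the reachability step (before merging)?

1

BFS from q5 reaches {q1, q2, q3, q4, q5}; the 1 state(s) q0 are never visited.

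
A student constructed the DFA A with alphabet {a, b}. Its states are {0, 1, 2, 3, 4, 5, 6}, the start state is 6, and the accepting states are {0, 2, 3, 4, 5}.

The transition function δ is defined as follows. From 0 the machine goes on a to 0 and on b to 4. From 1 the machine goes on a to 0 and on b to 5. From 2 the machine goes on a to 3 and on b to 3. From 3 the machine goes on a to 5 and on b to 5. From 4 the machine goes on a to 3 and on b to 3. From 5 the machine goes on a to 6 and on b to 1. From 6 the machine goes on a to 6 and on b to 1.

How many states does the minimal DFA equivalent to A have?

Reachable states from the start: {0,1,3,4,5,6}. Unreachable: {2} — drop them.
Start with accepting vs non-accepting: {0,3,4,5} | {1,6}.
Refine {0,3,4,5} on symbol a: members go to different blocks, giving {0,3,4} and {5}.
Split {0,3,4} by δ(·,a) → {0,4} and {3}.
Refine {0,4} on symbol a: members go to different blocks, giving {0} and {4}.
Split {1,6} by δ(·,a) → {1} and {6}.
Stable partition: {0} | {1} | {5} | {3} | {4} | {6} — 6 equivalence classes.

6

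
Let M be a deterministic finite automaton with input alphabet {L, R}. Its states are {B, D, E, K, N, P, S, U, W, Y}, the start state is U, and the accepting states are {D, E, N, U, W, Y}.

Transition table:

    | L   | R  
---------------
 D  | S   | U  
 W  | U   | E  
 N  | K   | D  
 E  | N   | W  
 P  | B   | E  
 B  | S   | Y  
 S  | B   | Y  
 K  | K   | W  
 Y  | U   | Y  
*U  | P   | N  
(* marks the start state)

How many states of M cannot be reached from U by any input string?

Every one of the 10 states is reachable from U.

0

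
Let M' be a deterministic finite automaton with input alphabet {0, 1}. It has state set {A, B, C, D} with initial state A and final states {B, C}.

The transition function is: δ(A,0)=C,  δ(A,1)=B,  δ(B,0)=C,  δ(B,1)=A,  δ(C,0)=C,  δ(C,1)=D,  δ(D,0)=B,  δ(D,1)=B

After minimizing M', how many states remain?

2

All states are reachable from the start state.
Start with accepting vs non-accepting: {B,C} | {A,D}.
No further refinement is possible. Final partition (2 blocks): {B,C} | {A,D}.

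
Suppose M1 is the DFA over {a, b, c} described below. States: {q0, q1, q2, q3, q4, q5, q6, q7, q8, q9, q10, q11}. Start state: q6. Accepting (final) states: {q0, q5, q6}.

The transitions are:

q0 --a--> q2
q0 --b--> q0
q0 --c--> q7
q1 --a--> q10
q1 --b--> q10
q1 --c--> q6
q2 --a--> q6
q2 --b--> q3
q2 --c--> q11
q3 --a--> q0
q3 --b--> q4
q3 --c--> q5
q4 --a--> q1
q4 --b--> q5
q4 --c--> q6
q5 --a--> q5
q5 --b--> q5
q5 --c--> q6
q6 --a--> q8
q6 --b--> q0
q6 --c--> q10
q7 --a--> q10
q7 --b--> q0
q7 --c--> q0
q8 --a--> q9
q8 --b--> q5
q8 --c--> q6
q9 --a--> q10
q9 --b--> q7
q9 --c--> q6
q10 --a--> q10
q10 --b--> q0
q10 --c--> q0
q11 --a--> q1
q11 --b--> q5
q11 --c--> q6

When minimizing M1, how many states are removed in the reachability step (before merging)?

0

Every one of the 12 states is reachable from q6.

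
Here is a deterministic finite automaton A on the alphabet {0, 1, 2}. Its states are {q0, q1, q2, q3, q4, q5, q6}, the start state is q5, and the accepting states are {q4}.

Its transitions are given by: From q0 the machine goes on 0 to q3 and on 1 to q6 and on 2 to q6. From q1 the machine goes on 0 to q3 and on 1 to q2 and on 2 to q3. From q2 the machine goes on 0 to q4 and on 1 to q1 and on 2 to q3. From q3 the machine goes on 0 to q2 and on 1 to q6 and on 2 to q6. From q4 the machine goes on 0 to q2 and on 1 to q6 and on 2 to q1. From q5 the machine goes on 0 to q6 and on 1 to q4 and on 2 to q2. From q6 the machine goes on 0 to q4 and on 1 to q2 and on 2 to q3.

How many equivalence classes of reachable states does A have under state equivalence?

6

States {q0} cannot be reached from the start state, so discard them.
P0 = {q4} | {q1,q2,q3,q5,q6}.
On input 0, block {q1,q2,q3,q5,q6} splits into {q1,q3,q5} and {q2,q6}.
Refine {q1,q3,q5} on symbol 0: members go to different blocks, giving {q3,q5} and {q1}.
Split {q3,q5} by δ(·,1) → {q3} and {q5}.
Refine {q2,q6} on symbol 1: members go to different blocks, giving {q2} and {q6}.
Stable partition: {q4} | {q3} | {q2} | {q1} | {q5} | {q6} — 6 equivalence classes.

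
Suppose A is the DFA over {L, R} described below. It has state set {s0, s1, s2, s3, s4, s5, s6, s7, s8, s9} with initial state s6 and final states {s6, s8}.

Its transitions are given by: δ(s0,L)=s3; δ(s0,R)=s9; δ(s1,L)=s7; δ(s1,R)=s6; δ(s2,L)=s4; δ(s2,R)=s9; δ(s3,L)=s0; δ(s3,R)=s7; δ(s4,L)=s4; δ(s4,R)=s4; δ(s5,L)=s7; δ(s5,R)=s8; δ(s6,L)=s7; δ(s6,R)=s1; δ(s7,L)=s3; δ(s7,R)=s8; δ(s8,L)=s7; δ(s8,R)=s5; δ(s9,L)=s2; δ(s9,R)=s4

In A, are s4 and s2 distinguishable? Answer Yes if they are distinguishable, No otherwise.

No

Every state is reachable, so we keep all 10.
Initial partition by acceptance: {s6,s8} | {s0,s1,s2,s3,s4,s5,s7,s9}.
Refine {s0,s1,s2,s3,s4,s5,s7,s9} on symbol R: members go to different blocks, giving {s0,s2,s3,s4,s9} and {s1,s5,s7}.
Split {s0,s2,s3,s4,s9} by δ(·,R) → {s0,s2,s4,s9} and {s3}.
On input L, block {s0,s2,s4,s9} splits into {s2,s4,s9} and {s0}.
Split {s1,s5,s7} by δ(·,L) → {s1,s5} and {s7}.
The partition is now stable with 6 blocks: {s6,s8} | {s2,s4,s9} | {s1,s5} | {s3} | {s0} | {s7}.
s4 and s2 lie in the same block of the stable partition, so they are equivalent — no string distinguishes them.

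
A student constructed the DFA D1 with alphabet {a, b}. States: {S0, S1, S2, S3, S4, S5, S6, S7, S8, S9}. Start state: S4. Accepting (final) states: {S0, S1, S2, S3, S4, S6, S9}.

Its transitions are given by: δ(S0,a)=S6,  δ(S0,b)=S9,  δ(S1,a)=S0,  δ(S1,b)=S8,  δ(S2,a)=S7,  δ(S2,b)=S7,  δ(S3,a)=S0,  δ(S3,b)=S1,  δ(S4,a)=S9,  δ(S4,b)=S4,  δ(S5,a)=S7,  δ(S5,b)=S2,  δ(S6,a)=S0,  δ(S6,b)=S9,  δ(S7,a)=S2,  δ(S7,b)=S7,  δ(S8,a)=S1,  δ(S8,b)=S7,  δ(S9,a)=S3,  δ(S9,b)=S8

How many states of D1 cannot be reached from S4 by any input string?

BFS from S4 reaches {S0, S1, S2, S3, S4, S6, S7, S8, S9}; the 1 state(s) S5 are never visited.

1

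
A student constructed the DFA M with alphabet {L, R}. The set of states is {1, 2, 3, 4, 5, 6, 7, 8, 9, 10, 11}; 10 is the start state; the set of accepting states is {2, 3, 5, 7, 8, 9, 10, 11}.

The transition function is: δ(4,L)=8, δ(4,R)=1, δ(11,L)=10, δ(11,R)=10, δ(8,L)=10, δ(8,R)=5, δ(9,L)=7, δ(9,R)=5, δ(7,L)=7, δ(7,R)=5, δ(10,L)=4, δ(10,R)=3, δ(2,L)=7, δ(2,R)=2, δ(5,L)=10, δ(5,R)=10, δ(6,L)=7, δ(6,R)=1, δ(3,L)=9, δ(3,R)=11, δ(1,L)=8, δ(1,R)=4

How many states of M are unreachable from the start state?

No path from 10 leads to 2, 6; the other 9 states are all reachable.

2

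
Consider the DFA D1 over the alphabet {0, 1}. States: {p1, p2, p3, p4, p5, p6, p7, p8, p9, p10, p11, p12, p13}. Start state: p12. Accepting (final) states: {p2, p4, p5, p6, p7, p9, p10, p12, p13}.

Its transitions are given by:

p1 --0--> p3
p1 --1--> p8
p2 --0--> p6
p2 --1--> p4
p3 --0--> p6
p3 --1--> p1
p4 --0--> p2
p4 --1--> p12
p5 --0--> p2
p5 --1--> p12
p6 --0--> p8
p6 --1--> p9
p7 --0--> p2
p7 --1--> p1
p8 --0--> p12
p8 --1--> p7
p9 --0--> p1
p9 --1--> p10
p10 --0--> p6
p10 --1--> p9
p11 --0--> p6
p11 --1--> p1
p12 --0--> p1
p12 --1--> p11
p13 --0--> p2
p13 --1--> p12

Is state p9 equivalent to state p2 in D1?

No

First remove the unreachable states {p5,p13}; 11 states remain.
Initial partition by acceptance: {p2,p4,p6,p7,p9,p10,p12} | {p1,p3,p8,p11}.
Refine {p2,p4,p6,p7,p9,p10,p12} on symbol 0: members go to different blocks, giving {p2,p4,p7,p10} and {p6,p9,p12}.
Refine {p2,p4,p7,p10} on symbol 0: members go to different blocks, giving {p2,p10} and {p4,p7}.
Split {p2,p10} by δ(·,1) → {p2} and {p10}.
Refine {p1,p3,p8,p11} on symbol 0: members go to different blocks, giving {p3,p8,p11} and {p1}.
Refine {p3,p8,p11} on symbol 1: members go to different blocks, giving {p3,p11} and {p8}.
Refine {p6,p9,p12} on symbol 0: members go to different blocks, giving {p9,p12} and {p6}.
On input 1, block {p9,p12} splits into {p9} and {p12}.
Split {p4,p7} by δ(·,1) → {p4} and {p7}.
Stable partition: {p2} | {p3,p11} | {p9} | {p4} | {p10} | {p1} | {p8} | {p6} | {p12} | {p7} — 10 equivalence classes.
p9 and p2 end up in different blocks, so they are distinguishable. For instance, the string '0' is accepted from only p2.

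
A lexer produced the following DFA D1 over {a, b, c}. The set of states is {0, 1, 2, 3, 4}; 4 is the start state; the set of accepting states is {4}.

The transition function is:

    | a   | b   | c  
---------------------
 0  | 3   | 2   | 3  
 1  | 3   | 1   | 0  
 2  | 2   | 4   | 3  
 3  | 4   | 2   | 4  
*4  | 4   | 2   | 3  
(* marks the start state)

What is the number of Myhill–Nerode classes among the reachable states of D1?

First remove the unreachable states {0,1}; 3 states remain.
Initial partition by acceptance: {4} | {2,3}.
On input a, block {2,3} splits into {2} and {3}.
Stable partition: {4} | {2} | {3} — 3 equivalence classes.

3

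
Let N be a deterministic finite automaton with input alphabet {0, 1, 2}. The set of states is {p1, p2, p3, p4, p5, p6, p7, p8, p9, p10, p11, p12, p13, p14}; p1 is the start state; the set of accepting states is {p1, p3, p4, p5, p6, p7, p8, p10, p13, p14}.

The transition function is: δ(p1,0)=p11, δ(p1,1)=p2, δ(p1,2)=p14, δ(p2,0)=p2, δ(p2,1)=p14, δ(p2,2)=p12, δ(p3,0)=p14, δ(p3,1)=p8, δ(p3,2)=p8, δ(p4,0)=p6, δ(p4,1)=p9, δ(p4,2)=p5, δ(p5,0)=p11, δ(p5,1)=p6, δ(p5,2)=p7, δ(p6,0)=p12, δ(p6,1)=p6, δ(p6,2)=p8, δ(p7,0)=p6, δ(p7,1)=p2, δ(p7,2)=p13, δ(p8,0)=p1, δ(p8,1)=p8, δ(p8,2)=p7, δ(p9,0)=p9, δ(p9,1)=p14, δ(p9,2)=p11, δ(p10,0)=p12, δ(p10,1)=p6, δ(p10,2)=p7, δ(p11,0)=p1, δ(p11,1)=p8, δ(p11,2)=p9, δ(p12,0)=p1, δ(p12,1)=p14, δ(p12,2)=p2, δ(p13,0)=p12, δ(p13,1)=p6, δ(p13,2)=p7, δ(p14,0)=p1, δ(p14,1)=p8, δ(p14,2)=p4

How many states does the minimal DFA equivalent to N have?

7

Reachable states from the start: {p1,p2,p4,p5,p6,p7,p8,p9,p11,p12,p13,p14}. Unreachable: {p3,p10} — drop them.
Initial partition by acceptance: {p1,p4,p5,p6,p7,p8,p13,p14} | {p2,p9,p11,p12}.
Split {p1,p4,p5,p6,p7,p8,p13,p14} by δ(·,0) → {p1,p5,p6,p13} and {p4,p7,p8,p14}.
Split {p1,p5,p6,p13} by δ(·,1) → {p5,p6,p13} and {p1}.
On input 0, block {p2,p9,p11,p12} splits into {p2,p9} and {p11,p12}.
On input 0, block {p4,p7,p8,p14} splits into {p4,p7} and {p8,p14}.
Refine {p5,p6,p13} on symbol 2: members go to different blocks, giving {p5,p13} and {p6}.
No further refinement is possible. Final partition (7 blocks): {p5,p13} | {p2,p9} | {p4,p7} | {p1} | {p11,p12} | {p8,p14} | {p6}.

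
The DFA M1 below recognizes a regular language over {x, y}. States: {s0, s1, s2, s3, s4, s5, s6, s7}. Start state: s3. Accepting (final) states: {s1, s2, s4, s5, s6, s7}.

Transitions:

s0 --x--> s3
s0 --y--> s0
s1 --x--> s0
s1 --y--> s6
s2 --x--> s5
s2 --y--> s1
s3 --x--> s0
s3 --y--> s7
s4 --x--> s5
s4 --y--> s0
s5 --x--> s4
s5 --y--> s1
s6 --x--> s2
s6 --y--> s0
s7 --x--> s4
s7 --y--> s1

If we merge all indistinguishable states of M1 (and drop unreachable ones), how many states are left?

Every state is reachable, so we keep all 8.
Initial partition by acceptance: {s1,s2,s4,s5,s6,s7} | {s0,s3}.
Refine {s1,s2,s4,s5,s6,s7} on symbol x: members go to different blocks, giving {s2,s4,s5,s6,s7} and {s1}.
Refine {s2,s4,s5,s6,s7} on symbol y: members go to different blocks, giving {s2,s5,s7} and {s4,s6}.
On input x, block {s2,s5,s7} splits into {s5,s7} and {s2}.
On input y, block {s0,s3} splits into {s0} and {s3}.
Split {s4,s6} by δ(·,x) → {s4} and {s6}.
Stable partition: {s5,s7} | {s0} | {s1} | {s4} | {s2} | {s3} | {s6} — 7 equivalence classes.

7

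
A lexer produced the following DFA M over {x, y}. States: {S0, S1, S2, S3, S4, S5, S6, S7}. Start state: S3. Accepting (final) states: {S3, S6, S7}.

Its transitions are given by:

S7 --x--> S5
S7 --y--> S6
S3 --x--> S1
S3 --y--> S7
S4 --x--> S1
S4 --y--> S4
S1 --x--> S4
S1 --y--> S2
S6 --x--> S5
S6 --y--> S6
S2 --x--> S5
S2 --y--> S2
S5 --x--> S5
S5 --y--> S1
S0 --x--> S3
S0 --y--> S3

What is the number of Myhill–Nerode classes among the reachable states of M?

2

States {S0} cannot be reached from the start state, so discard them.
P0 = {S3,S6,S7} | {S1,S2,S4,S5}.
Stable partition: {S3,S6,S7} | {S1,S2,S4,S5} — 2 equivalence classes.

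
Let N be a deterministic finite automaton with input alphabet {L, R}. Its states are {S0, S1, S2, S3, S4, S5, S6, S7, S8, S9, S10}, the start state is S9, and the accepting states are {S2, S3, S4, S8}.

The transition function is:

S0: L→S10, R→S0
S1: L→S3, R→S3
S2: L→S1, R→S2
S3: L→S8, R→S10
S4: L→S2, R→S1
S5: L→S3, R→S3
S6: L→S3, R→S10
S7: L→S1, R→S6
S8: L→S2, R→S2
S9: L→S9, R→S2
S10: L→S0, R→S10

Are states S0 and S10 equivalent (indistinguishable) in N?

Yes

States {S4,S5,S6,S7} cannot be reached from the start state, so discard them.
P0 = {S2,S3,S8} | {S0,S1,S9,S10}.
On input L, block {S2,S3,S8} splits into {S3,S8} and {S2}.
Refine {S3,S8} on symbol L: members go to different blocks, giving {S3} and {S8}.
Refine {S0,S1,S9,S10} on symbol L: members go to different blocks, giving {S0,S9,S10} and {S1}.
Refine {S0,S9,S10} on symbol R: members go to different blocks, giving {S0,S10} and {S9}.
Stable partition: {S3} | {S0,S10} | {S2} | {S8} | {S1} | {S9} — 6 equivalence classes.
S0 and S10 lie in the same block of the stable partition, so they are equivalent — no string distinguishes them.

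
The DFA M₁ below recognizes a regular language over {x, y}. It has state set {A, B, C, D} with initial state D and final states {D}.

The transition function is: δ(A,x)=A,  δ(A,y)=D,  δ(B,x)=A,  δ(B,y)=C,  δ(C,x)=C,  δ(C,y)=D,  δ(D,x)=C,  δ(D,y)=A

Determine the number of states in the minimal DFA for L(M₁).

States {B} cannot be reached from the start state, so discard them.
Initial partition by acceptance: {D} | {A,C}.
Stable partition: {D} | {A,C} — 2 equivalence classes.

2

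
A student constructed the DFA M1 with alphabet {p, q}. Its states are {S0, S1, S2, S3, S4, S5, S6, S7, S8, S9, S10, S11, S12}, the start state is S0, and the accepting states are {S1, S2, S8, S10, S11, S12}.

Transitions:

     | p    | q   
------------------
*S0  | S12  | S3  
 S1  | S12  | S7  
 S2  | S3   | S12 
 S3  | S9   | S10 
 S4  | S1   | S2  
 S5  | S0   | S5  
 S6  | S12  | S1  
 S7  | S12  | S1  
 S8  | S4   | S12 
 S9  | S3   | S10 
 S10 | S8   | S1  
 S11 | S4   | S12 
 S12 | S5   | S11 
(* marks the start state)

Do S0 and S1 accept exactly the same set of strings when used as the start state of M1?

First remove the unreachable states {S6}; 12 states remain.
Initial partition by acceptance: {S1,S2,S8,S10,S11,S12} | {S0,S3,S4,S5,S7,S9}.
Split {S1,S2,S8,S10,S11,S12} by δ(·,p) → {S2,S8,S11,S12} and {S1,S10}.
Split {S0,S3,S4,S5,S7,S9} by δ(·,p) → {S3,S5,S9} and {S0,S7} and {S4}.
Refine {S2,S8,S11,S12} on symbol p: members go to different blocks, giving {S2,S12} and {S8,S11}.
Split {S2,S12} by δ(·,q) → {S2} and {S12}.
Refine {S3,S5,S9} on symbol p: members go to different blocks, giving {S3,S9} and {S5}.
On input p, block {S1,S10} splits into {S1} and {S10}.
Refine {S0,S7} on symbol q: members go to different blocks, giving {S0} and {S7}.
No further refinement is possible. Final partition (10 blocks): {S2} | {S3,S9} | {S1} | {S0} | {S4} | {S8,S11} | {S12} | {S5} | {S10} | {S7}.
S0 and S1 end up in different blocks, so they are distinguishable. For instance, the string 'ε' is accepted from only S1.

No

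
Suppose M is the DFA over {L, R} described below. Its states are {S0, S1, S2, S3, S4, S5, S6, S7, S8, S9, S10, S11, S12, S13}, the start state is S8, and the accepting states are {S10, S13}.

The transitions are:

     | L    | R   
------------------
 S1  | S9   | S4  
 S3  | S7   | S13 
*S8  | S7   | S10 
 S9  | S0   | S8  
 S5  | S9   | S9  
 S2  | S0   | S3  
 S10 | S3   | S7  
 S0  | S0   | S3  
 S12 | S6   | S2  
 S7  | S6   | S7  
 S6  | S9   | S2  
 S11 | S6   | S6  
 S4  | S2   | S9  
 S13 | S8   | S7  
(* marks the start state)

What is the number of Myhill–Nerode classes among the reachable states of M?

5

Reachable states from the start: {S0,S2,S3,S6,S7,S8,S9,S10,S13}. Unreachable: {S1,S4,S5,S11,S12} — drop them.
Start with accepting vs non-accepting: {S10,S13} | {S0,S2,S3,S6,S7,S8,S9}.
On input R, block {S0,S2,S3,S6,S7,S8,S9} splits into {S0,S2,S6,S7,S9} and {S3,S8}.
Refine {S0,S2,S6,S7,S9} on symbol R: members go to different blocks, giving {S0,S2,S9} and {S6,S7}.
Split {S6,S7} by δ(·,L) → {S6} and {S7}.
No further refinement is possible. Final partition (5 blocks): {S10,S13} | {S0,S2,S9} | {S3,S8} | {S6} | {S7}.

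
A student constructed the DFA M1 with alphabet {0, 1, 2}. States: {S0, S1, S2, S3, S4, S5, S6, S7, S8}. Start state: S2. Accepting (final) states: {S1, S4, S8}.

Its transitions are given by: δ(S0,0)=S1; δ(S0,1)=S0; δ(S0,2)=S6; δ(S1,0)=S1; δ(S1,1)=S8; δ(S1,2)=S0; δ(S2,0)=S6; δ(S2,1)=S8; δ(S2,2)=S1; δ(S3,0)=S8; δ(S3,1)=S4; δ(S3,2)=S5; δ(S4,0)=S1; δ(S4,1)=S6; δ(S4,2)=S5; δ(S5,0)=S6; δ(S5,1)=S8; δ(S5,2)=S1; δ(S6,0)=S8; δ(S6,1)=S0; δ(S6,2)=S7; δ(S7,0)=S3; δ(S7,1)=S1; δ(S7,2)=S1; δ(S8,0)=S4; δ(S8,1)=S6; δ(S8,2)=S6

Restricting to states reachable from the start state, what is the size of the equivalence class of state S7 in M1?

1

Initial partition by acceptance: {S1,S4,S8} | {S0,S2,S3,S5,S6,S7}.
Refine {S1,S4,S8} on symbol 1: members go to different blocks, giving {S4,S8} and {S1}.
Split {S4,S8} by δ(·,0) → {S4} and {S8}.
On input 0, block {S0,S2,S3,S5,S6,S7} splits into {S2,S5,S7} and {S3,S6} and {S0}.
Split {S2,S5,S7} by δ(·,1) → {S2,S5} and {S7}.
On input 1, block {S3,S6} splits into {S3} and {S6}.
The partition is now stable with 8 blocks: {S4} | {S2,S5} | {S1} | {S8} | {S3} | {S0} | {S7} | {S6}.
State S7 belongs to the block {S7}, which has 1 states.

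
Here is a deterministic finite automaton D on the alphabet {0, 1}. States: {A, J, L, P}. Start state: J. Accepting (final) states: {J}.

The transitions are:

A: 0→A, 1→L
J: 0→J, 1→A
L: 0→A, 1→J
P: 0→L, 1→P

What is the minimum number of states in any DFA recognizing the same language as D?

3

States {P} cannot be reached from the start state, so discard them.
Start with accepting vs non-accepting: {J} | {A,L}.
Refine {A,L} on symbol 1: members go to different blocks, giving {A} and {L}.
The partition is now stable with 3 blocks: {J} | {A} | {L}.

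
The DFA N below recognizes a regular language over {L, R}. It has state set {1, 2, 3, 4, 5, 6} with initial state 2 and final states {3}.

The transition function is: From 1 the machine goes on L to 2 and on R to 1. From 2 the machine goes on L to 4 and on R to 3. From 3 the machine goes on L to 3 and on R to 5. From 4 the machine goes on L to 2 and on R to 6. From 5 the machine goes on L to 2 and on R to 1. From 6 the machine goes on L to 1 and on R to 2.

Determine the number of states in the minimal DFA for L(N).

Start with accepting vs non-accepting: {3} | {1,2,4,5,6}.
On input R, block {1,2,4,5,6} splits into {1,4,5,6} and {2}.
On input L, block {1,4,5,6} splits into {1,4,5} and {6}.
Refine {1,4,5} on symbol R: members go to different blocks, giving {1,5} and {4}.
The partition is now stable with 5 blocks: {3} | {1,5} | {2} | {6} | {4}.

5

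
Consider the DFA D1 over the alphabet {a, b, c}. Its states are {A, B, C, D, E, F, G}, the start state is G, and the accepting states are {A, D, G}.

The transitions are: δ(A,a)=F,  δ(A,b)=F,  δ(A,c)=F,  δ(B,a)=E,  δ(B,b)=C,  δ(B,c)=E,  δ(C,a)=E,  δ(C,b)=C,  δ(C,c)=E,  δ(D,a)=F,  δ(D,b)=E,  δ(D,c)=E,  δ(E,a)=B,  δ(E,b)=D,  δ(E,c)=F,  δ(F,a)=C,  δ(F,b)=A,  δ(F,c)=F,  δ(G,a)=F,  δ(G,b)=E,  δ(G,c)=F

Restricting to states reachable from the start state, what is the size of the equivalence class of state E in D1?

2

P0 = {A,D,G} | {B,C,E,F}.
Split {B,C,E,F} by δ(·,b) → {B,C} and {E,F}.
No further refinement is possible. Final partition (3 blocks): {A,D,G} | {B,C} | {E,F}.
State E belongs to the block {E,F}, which has 2 states.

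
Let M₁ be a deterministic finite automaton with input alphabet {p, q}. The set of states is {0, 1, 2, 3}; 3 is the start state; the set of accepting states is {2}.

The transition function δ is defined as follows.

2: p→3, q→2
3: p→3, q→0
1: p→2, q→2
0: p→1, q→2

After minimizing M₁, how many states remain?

Start with accepting vs non-accepting: {2} | {0,1,3}.
Split {0,1,3} by δ(·,p) → {0,3} and {1}.
Refine {0,3} on symbol p: members go to different blocks, giving {0} and {3}.
Stable partition: {2} | {0} | {1} | {3} — 4 equivalence classes.

4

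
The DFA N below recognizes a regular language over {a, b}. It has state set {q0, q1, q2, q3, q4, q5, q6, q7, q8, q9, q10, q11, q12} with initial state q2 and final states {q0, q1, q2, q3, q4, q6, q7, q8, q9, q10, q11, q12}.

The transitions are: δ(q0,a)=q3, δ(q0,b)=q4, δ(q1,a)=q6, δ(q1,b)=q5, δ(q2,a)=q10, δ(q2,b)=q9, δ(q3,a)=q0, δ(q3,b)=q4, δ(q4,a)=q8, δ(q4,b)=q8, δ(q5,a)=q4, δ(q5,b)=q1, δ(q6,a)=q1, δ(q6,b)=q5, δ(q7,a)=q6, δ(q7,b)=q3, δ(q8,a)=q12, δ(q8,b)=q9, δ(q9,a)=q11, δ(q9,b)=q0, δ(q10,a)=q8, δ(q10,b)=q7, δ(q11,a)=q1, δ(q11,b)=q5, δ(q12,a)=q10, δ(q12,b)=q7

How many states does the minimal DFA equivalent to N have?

6

All states are reachable from the start state.
Initial partition by acceptance: {q0,q1,q2,q3,q4,q6,q7,q8,q9,q10,q11,q12} | {q5}.
Split {q0,q1,q2,q3,q4,q6,q7,q8,q9,q10,q11,q12} by δ(·,b) → {q0,q2,q3,q4,q7,q8,q9,q10,q12} and {q1,q6,q11}.
Refine {q0,q2,q3,q4,q7,q8,q9,q10,q12} on symbol a: members go to different blocks, giving {q0,q2,q3,q4,q8,q10,q12} and {q7,q9}.
On input b, block {q0,q2,q3,q4,q8,q10,q12} splits into {q2,q8,q10,q12} and {q0,q3,q4}.
Split {q0,q3,q4} by δ(·,a) → {q0,q3} and {q4}.
Stable partition: {q2,q8,q10,q12} | {q5} | {q1,q6,q11} | {q7,q9} | {q0,q3} | {q4} — 6 equivalence classes.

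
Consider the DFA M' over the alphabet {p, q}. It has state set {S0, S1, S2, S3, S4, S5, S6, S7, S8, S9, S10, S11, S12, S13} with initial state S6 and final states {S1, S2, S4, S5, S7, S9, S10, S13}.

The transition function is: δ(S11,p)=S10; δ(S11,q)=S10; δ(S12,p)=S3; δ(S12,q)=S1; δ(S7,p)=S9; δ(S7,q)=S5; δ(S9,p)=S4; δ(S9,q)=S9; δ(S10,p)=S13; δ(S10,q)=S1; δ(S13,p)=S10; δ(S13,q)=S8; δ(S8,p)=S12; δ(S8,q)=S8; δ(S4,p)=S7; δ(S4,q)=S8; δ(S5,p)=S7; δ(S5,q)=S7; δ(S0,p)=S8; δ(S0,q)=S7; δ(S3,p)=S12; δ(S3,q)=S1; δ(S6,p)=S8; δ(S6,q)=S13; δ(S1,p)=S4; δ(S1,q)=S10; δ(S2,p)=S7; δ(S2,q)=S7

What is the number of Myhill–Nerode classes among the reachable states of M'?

Reachable states from the start: {S1,S3,S4,S5,S6,S7,S8,S9,S10,S12,S13}. Unreachable: {S0,S2,S11} — drop them.
P0 = {S1,S4,S5,S7,S9,S10,S13} | {S3,S6,S8,S12}.
On input q, block {S1,S4,S5,S7,S9,S10,S13} splits into {S1,S5,S7,S9,S10} and {S4,S13}.
Refine {S1,S5,S7,S9,S10} on symbol p: members go to different blocks, giving {S1,S9,S10} and {S5,S7}.
Refine {S3,S6,S8,S12} on symbol q: members go to different blocks, giving {S3,S12} and {S6} and {S8}.
Refine {S4,S13} on symbol p: members go to different blocks, giving {S4} and {S13}.
Refine {S1,S9,S10} on symbol p: members go to different blocks, giving {S1,S9} and {S10}.
On input q, block {S1,S9} splits into {S1} and {S9}.
Split {S5,S7} by δ(·,p) → {S5} and {S7}.
No further refinement is possible. Final partition (10 blocks): {S1} | {S3,S12} | {S4} | {S5} | {S6} | {S8} | {S13} | {S10} | {S9} | {S7}.

10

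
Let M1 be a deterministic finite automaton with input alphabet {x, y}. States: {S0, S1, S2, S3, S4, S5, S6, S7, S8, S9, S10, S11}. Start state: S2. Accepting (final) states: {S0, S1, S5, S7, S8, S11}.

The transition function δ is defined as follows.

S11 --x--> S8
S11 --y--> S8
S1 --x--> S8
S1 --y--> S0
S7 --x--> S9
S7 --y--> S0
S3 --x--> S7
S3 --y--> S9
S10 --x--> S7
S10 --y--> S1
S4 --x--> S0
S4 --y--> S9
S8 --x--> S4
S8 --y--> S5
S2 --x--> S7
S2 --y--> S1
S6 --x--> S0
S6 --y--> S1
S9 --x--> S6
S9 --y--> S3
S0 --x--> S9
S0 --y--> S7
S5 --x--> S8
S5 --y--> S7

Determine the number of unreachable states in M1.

2

BFS from S2 reaches {S0, S1, S2, S3, S4, S5, S6, S7, S8, S9}; the 2 state(s) S10, S11 are never visited.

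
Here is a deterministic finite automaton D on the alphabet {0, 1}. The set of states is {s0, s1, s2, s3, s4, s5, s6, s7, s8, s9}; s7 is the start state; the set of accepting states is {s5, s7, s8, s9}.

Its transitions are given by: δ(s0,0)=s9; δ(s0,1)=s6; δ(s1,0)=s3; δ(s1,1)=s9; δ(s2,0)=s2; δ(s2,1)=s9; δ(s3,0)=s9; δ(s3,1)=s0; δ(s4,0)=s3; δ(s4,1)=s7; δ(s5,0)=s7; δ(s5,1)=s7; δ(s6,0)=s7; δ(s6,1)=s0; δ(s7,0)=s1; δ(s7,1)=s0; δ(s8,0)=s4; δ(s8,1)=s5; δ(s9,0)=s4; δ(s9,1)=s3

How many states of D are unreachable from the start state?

3

BFS from s7 reaches {s0, s1, s3, s4, s6, s7, s9}; the 3 state(s) s2, s5, s8 are never visited.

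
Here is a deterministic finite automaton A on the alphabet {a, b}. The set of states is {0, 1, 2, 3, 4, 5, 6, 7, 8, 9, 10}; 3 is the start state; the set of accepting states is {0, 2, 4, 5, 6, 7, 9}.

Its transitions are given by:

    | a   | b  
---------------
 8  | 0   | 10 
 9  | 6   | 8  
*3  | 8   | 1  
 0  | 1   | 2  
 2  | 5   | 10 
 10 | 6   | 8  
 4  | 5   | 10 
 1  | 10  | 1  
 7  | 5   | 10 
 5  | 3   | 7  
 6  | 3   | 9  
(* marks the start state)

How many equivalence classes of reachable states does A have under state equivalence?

First remove the unreachable states {4}; 10 states remain.
Start with accepting vs non-accepting: {0,2,5,6,7,9} | {1,3,8,10}.
Refine {0,2,5,6,7,9} on symbol a: members go to different blocks, giving {0,5,6} and {2,7,9}.
On input a, block {1,3,8,10} splits into {1,3} and {8,10}.
Stable partition: {0,5,6} | {1,3} | {2,7,9} | {8,10} — 4 equivalence classes.

4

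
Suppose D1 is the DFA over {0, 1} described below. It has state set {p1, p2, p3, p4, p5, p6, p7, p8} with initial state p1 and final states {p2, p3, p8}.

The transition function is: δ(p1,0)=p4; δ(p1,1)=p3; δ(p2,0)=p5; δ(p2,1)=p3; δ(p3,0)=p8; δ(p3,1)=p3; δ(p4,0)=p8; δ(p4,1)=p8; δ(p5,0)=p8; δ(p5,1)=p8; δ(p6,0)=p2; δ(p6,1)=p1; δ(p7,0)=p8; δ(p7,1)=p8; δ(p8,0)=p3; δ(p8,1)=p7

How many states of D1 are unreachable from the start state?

3

BFS from p1 reaches {p1, p3, p4, p7, p8}; the 3 state(s) p2, p5, p6 are never visited.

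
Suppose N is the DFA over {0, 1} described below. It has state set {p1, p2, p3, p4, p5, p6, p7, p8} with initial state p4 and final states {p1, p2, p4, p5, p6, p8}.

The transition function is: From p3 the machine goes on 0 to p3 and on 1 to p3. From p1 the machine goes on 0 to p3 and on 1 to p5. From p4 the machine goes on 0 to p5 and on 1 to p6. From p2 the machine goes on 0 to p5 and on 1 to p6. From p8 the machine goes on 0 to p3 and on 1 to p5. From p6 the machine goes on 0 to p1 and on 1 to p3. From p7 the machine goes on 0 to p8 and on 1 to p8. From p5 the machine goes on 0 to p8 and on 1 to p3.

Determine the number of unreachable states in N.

BFS from p4 reaches {p1, p3, p4, p5, p6, p8}; the 2 state(s) p2, p7 are never visited.

2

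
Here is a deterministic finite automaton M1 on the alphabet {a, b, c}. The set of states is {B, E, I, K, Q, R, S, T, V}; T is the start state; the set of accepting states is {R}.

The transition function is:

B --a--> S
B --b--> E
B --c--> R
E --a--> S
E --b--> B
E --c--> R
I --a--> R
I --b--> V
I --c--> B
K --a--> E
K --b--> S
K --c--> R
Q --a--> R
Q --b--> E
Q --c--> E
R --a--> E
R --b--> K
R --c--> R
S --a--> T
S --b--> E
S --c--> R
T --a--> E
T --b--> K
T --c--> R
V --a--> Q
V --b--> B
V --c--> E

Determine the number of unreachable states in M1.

No path from T leads to I, Q, V; the other 6 states are all reachable.

3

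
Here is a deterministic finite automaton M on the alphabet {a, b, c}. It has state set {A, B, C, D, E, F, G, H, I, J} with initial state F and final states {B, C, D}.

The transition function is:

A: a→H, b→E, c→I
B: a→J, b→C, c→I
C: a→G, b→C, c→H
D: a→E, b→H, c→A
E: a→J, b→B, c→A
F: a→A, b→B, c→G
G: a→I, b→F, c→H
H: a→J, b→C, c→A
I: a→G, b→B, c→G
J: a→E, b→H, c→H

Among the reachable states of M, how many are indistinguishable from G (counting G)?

Reachable states from the start: {A,B,C,E,F,G,H,I,J}. Unreachable: {D} — drop them.
P0 = {B,C} | {A,E,F,G,H,I,J}.
Refine {A,E,F,G,H,I,J} on symbol b: members go to different blocks, giving {E,F,H,I} and {A,G,J}.
The partition is now stable with 3 blocks: {B,C} | {E,F,H,I} | {A,G,J}.
The equivalence class containing G is {A,G,J}, of size 3.

3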